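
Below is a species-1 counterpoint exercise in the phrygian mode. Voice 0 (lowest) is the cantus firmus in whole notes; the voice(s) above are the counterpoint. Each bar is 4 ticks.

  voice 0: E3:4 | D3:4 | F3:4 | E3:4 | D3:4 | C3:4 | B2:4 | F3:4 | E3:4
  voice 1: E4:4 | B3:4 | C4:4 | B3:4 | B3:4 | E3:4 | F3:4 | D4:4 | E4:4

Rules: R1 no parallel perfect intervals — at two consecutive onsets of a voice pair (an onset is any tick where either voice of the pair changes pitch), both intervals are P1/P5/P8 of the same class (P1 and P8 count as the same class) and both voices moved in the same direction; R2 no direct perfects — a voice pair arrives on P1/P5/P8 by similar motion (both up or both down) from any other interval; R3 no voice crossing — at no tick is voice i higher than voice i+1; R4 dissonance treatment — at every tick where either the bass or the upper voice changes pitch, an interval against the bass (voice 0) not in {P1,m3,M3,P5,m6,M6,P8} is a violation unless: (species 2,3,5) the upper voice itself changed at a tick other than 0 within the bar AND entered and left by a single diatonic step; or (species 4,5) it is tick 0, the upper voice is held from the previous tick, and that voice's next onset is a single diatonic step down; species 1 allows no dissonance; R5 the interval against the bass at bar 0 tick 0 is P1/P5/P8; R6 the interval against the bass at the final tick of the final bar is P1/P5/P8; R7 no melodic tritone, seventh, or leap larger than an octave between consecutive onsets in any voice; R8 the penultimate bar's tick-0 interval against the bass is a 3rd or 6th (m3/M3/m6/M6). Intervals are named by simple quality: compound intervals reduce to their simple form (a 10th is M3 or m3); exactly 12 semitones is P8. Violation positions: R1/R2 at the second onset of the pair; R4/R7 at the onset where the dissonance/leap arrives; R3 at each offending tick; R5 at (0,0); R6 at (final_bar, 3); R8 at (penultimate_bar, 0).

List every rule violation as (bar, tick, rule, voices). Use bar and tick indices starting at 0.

(2, 0, R2, (0, 1))
(3, 0, R1, (0, 1))
(6, 0, R4, (0, 1))
(7, 0, R7, (0,))

bar 0: v0=E3 v1=E4 downbeat P8
bar 1: v0=D3 v1=B3 downbeat M6
bar 2: v0=F3 v1=C4 downbeat P5
bar 3: v0=E3 v1=B3 downbeat P5
bar 4: v0=D3 v1=B3 downbeat M6
bar 5: v0=C3 v1=E3 downbeat M3
bar 6: v0=B2 v1=F3 downbeat TT
bar 7: v0=F3 v1=D4 downbeat M6
bar 8: v0=E3 v1=E4 downbeat P8
  -> R2 @ bar 2 tick 0 v(0, 1): D3/B3 M6 -> F3/C4 P5 similar
  -> R1 @ bar 3 tick 0 v(0, 1): F3/C4 P5 -> E3/B3 P5 similar
  -> R4 @ bar 6 tick 0 v(0, 1): B2/F3 TT untreated
  -> R7 @ bar 7 tick 0 v(0,): B2->F3 leap 6st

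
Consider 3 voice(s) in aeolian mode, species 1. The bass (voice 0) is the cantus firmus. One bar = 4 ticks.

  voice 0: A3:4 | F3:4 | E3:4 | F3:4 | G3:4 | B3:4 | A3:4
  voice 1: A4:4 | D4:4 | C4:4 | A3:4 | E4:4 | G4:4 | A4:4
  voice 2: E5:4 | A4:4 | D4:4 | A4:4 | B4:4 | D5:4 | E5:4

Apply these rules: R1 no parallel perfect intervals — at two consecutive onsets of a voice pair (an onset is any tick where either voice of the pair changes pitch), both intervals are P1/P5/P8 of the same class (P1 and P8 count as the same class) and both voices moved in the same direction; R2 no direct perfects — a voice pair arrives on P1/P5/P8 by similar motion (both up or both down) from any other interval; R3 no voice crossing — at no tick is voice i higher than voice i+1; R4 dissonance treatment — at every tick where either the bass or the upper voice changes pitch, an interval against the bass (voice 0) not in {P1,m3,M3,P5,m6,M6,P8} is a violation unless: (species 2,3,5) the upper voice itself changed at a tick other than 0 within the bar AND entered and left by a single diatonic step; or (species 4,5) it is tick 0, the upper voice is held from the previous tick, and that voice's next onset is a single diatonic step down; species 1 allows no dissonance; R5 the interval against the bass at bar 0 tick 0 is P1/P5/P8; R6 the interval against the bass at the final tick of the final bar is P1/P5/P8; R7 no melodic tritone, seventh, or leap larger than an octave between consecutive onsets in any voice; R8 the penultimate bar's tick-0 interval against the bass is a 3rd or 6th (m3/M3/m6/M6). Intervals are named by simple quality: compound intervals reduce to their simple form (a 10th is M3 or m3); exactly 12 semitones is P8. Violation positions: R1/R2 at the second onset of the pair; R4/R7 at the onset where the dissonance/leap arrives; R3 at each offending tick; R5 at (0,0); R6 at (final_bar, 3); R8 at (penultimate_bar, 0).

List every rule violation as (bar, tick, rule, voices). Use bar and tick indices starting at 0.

bar 0: v0=A3 v1=A4 v2=E5 downbeat P5
bar 1: v0=F3 v1=D4 v2=A4 downbeat M3
bar 2: v0=E3 v1=C4 v2=D4 downbeat m7
bar 3: v0=F3 v1=A3 v2=A4 downbeat M3
bar 4: v0=G3 v1=E4 v2=B4 downbeat M3
bar 5: v0=B3 v1=G4 v2=D5 downbeat m3
bar 6: v0=A3 v1=A4 v2=E5 downbeat P5
  -> R1 @ bar 1 tick 0 v(1, 2): A4/E5 P5 -> D4/A4 P5 similar
  -> R4 @ bar 2 tick 0 v(0, 2): E3/D4 m7 untreated
  -> R2 @ bar 4 tick 0 v(1, 2): A3/A4 P8 -> E4/B4 P5 similar
  -> R1 @ bar 5 tick 0 v(1, 2): E4/B4 P5 -> G4/D5 P5 similar
  -> R1 @ bar 6 tick 0 v(1, 2): G4/D5 P5 -> A4/E5 P5 similar

(1, 0, R1, (1, 2))
(2, 0, R4, (0, 2))
(4, 0, R2, (1, 2))
(5, 0, R1, (1, 2))
(6, 0, R1, (1, 2))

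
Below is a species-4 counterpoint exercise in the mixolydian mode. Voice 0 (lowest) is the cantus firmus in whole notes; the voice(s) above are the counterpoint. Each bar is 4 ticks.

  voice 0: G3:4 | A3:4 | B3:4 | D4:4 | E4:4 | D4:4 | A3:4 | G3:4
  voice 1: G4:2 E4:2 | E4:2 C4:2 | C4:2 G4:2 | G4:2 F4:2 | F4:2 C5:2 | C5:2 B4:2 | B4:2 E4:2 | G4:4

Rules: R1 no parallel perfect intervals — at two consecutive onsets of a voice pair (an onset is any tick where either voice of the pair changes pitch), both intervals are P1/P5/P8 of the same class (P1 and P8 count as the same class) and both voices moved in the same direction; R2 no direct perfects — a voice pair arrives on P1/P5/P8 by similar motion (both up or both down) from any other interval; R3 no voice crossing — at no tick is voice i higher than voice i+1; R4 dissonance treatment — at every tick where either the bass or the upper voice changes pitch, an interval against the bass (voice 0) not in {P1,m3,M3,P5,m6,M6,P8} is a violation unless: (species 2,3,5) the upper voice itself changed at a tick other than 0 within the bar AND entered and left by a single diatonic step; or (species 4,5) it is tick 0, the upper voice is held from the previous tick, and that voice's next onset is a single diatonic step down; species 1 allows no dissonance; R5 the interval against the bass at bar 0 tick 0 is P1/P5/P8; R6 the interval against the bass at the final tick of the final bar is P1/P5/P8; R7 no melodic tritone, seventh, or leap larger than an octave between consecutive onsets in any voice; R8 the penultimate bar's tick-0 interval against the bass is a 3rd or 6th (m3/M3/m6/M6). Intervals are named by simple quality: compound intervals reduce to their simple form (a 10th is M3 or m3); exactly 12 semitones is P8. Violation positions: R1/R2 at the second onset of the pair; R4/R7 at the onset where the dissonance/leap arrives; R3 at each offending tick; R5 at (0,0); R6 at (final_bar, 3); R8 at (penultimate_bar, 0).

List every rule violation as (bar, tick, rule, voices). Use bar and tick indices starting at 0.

(2, 0, R4, (0, 1))
(4, 0, R4, (0, 1))
(6, 0, R4, (0, 1))
(6, 0, R8, (0, 1))

bar 0: v0=G3 v1=G4 downbeat P8
bar 1: v0=A3 v1=E4 downbeat P5
bar 2: v0=B3 v1=C4 downbeat m2
bar 3: v0=D4 v1=G4 downbeat P4
bar 4: v0=E4 v1=F4 downbeat m2
bar 5: v0=D4 v1=C5 downbeat m7
bar 6: v0=A3 v1=B4 downbeat M2
bar 7: v0=G3 v1=G4 downbeat P8
  -> R4 @ bar 2 tick 0 v(0, 1): B3/C4 m2 untreated
  -> R4 @ bar 4 tick 0 v(0, 1): E4/F4 m2 untreated
  -> R4 @ bar 6 tick 0 v(0, 1): A3/B4 M2 untreated
  -> R8 @ bar 6 tick 0 v(0, 1): penult M2 not 3rd/6th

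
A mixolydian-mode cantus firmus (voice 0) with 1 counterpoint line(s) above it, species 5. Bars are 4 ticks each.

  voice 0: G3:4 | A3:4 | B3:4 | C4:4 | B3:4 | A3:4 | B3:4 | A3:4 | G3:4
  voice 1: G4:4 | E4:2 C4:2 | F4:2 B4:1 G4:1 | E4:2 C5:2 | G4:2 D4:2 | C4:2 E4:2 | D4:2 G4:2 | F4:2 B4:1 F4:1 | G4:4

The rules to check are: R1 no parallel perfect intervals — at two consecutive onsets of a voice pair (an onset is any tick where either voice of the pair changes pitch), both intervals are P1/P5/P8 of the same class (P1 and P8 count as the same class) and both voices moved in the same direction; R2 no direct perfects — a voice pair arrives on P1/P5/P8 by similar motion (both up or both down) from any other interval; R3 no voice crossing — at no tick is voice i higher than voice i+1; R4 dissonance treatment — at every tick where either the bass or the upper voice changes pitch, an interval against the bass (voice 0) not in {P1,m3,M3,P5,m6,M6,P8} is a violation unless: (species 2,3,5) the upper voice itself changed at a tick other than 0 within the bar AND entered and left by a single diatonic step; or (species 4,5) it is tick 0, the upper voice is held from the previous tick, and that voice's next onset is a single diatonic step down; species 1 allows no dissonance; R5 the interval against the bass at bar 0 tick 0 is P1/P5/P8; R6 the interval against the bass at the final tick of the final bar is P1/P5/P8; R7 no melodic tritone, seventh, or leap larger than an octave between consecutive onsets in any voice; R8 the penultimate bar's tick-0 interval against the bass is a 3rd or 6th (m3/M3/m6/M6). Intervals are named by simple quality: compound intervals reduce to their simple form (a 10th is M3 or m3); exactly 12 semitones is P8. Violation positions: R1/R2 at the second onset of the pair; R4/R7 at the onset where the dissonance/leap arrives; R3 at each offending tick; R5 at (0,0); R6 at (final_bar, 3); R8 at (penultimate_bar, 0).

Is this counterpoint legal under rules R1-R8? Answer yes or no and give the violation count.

No (5 violations)

bar 0: v0=G3 v1=G4 (P8)
bar 1: v0=A3 v1=E4 (P5)
bar 2: v0=B3 v1=F4 (TT)
bar 3: v0=C4 v1=E4 (M3)
bar 4: v0=B3 v1=G4 (m6)
bar 5: v0=A3 v1=C4 (m3)
bar 6: v0=B3 v1=D4 (m3)
bar 7: v0=A3 v1=F4 (m6)
bar 8: v0=G3 v1=G4 (P8)
  R4 @ bar2.0: B3/F4 TT untreated
  R7 @ bar2.2: F4->B4 leap 6st
  R4 @ bar7.2: A3/B4 M2 untreated
  R7 @ bar7.2: F4->B4 leap 6st
  R7 @ bar7.3: B4->F4 leap 6st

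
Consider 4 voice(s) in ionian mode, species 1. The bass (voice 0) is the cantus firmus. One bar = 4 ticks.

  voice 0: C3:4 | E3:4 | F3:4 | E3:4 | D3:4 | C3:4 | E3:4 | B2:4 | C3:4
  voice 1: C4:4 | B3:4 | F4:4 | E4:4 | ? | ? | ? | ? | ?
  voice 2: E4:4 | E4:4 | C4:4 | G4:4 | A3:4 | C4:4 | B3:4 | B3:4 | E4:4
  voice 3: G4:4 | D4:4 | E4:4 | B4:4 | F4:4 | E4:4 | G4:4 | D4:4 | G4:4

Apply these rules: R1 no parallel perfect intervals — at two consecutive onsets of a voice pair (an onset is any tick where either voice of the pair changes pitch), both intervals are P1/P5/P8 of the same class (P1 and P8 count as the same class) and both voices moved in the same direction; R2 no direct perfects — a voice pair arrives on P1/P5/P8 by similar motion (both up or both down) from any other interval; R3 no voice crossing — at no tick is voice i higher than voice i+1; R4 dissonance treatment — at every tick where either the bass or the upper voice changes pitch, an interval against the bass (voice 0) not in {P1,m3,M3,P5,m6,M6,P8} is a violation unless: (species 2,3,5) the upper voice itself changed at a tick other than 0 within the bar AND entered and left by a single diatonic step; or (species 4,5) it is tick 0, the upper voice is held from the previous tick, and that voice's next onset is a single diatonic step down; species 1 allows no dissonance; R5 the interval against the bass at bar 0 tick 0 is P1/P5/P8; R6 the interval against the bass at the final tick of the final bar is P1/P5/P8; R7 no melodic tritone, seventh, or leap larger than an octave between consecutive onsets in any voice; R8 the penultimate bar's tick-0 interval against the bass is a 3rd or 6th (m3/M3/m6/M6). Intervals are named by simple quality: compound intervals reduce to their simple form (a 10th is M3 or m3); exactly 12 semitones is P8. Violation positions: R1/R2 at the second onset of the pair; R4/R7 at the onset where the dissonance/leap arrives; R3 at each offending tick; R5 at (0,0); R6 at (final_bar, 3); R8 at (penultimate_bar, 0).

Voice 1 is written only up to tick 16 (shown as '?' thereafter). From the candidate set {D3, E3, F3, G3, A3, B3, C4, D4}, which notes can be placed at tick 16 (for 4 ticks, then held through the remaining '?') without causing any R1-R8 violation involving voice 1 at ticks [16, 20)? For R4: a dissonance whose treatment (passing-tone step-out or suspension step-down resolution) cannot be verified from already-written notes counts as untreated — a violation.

{}

D3: violates R1,R2,R7
E3: violates R4
F3: violates R2,R7
G3: violates R4
A3: violates R2
B3: violates R3
C4: violates R3,R4
D4: violates R1,R3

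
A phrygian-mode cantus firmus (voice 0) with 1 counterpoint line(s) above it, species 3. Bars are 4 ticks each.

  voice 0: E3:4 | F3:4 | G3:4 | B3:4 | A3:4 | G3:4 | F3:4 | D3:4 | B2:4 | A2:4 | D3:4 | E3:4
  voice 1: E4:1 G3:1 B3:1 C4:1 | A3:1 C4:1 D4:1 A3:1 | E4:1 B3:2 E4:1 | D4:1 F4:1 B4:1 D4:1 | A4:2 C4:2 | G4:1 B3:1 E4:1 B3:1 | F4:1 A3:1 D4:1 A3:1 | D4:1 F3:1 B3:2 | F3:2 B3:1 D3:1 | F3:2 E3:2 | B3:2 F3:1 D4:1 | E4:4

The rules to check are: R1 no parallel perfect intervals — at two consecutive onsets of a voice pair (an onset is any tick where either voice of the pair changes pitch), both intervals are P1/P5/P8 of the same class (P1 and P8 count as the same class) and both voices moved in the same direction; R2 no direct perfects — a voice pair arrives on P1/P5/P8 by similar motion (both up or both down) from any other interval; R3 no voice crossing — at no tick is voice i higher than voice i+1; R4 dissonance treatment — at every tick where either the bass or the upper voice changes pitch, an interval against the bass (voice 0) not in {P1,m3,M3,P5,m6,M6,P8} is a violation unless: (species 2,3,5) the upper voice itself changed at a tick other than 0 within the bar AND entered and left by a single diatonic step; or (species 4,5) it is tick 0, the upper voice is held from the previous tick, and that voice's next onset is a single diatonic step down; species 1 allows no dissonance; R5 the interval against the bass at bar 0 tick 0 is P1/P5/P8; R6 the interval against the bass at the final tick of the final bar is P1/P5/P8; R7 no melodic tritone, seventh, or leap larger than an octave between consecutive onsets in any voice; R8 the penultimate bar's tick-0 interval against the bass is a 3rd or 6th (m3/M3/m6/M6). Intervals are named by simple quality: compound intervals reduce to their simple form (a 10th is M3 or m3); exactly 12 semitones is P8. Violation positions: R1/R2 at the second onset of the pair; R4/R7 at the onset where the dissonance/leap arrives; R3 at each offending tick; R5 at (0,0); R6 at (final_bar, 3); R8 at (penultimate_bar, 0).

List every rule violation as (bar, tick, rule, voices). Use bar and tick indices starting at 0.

bar 0: v0=E3 v1=E4 downbeat P8
bar 1: v0=F3 v1=A3 downbeat M3
bar 2: v0=G3 v1=E4 downbeat M6
bar 3: v0=B3 v1=D4 downbeat m3
bar 4: v0=A3 v1=A4 downbeat P8
bar 5: v0=G3 v1=G4 downbeat P8
bar 6: v0=F3 v1=F4 downbeat P8
bar 7: v0=D3 v1=D4 downbeat P8
bar 8: v0=B2 v1=F3 downbeat TT
bar 9: v0=A2 v1=F3 downbeat m6
bar 10: v0=D3 v1=B3 downbeat M6
bar 11: v0=E3 v1=E4 downbeat P8
  -> R4 @ bar 3 tick 1 v(0, 1): B3/F4 TT untreated
  -> R7 @ bar 3 tick 2 v(1,): F4->B4 leap 6st
  -> R7 @ bar 6 tick 0 v(1,): B3->F4 leap 6st
  -> R7 @ bar 7 tick 2 v(1,): F3->B3 leap 6st
  -> R4 @ bar 8 tick 0 v(0, 1): B2/F3 TT untreated
  -> R7 @ bar 8 tick 0 v(1,): B3->F3 leap 6st
  -> R7 @ bar 8 tick 2 v(1,): F3->B3 leap 6st
  -> R7 @ bar 10 tick 2 v(1,): B3->F3 leap 6st
  -> R1 @ bar 11 tick 0 v(0, 1): D3/D4 P8 -> E3/E4 P8 similar

(3, 1, R4, (0, 1))
(3, 2, R7, (1,))
(6, 0, R7, (1,))
(7, 2, R7, (1,))
(8, 0, R4, (0, 1))
(8, 0, R7, (1,))
(8, 2, R7, (1,))
(10, 2, R7, (1,))
(11, 0, R1, (0, 1))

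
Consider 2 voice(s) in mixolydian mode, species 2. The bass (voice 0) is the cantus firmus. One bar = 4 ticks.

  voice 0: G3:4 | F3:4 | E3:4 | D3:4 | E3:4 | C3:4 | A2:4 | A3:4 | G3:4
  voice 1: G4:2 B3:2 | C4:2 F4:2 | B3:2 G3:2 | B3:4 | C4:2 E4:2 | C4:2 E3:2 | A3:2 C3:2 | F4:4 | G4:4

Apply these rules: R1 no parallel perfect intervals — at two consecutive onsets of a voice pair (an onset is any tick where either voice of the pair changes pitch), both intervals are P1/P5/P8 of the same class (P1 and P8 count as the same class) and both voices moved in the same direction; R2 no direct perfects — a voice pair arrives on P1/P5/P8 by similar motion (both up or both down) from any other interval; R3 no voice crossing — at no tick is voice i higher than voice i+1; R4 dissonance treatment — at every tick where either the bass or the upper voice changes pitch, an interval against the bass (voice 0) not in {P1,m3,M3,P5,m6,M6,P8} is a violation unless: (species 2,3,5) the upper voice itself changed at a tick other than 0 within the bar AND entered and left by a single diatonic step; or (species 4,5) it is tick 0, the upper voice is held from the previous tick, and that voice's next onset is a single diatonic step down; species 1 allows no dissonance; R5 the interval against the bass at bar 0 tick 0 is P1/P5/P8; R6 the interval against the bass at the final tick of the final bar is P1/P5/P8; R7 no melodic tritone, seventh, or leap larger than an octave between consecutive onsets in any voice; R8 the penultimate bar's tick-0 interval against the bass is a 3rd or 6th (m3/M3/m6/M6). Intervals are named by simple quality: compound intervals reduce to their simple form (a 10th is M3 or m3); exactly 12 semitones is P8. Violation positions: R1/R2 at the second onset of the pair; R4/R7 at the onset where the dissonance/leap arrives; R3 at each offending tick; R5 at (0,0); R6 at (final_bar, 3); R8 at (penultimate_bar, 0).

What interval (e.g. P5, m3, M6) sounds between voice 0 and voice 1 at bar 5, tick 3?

M3

voice 0=C3 voice 1=E3 -> M3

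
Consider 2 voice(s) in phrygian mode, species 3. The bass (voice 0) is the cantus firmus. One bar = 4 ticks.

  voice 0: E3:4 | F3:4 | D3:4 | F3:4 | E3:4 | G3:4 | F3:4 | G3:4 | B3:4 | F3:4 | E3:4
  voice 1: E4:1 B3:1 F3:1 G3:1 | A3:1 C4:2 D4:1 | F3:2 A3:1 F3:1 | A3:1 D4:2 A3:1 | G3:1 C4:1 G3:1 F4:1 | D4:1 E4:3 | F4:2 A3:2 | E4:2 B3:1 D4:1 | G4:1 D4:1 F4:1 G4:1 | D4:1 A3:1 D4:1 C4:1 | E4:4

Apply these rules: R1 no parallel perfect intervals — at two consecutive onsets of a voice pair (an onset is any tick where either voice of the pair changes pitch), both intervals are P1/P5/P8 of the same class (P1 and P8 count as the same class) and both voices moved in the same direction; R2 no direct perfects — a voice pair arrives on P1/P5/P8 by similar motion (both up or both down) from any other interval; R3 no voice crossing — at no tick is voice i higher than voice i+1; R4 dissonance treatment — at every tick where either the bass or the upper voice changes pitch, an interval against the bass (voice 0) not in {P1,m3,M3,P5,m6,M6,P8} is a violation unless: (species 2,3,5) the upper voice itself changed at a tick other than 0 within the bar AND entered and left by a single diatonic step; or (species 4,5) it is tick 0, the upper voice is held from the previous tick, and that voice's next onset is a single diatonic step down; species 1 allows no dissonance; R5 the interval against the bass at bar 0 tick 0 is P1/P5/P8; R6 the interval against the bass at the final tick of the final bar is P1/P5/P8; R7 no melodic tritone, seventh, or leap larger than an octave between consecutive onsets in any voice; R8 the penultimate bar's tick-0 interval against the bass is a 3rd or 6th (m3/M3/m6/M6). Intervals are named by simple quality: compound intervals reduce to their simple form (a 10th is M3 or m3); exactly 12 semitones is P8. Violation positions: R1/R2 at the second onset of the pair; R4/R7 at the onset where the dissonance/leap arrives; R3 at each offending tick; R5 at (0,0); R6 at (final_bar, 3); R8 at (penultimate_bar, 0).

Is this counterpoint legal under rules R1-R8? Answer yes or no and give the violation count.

bar 0: v0=E3 v1=E4 (P8)
bar 1: v0=F3 v1=A3 (M3)
bar 2: v0=D3 v1=F3 (m3)
bar 3: v0=F3 v1=A3 (M3)
bar 4: v0=E3 v1=G3 (m3)
bar 5: v0=G3 v1=D4 (P5)
bar 6: v0=F3 v1=F4 (P8)
bar 7: v0=G3 v1=E4 (M6)
bar 8: v0=B3 v1=G4 (m6)
bar 9: v0=F3 v1=D4 (M6)
bar 10: v0=E3 v1=E4 (P8)
  R4 @ bar0.2: E3/F3 m2 untreated
  R7 @ bar0.2: B3->F3 leap 6st
  R4 @ bar4.3: E3/F4 m2 untreated
  R7 @ bar4.3: G3->F4 leap 10st
  R4 @ bar8.2: B3/F4 TT untreated
  R7 @ bar9.0: B3->F3 leap 6st

No (6 violations)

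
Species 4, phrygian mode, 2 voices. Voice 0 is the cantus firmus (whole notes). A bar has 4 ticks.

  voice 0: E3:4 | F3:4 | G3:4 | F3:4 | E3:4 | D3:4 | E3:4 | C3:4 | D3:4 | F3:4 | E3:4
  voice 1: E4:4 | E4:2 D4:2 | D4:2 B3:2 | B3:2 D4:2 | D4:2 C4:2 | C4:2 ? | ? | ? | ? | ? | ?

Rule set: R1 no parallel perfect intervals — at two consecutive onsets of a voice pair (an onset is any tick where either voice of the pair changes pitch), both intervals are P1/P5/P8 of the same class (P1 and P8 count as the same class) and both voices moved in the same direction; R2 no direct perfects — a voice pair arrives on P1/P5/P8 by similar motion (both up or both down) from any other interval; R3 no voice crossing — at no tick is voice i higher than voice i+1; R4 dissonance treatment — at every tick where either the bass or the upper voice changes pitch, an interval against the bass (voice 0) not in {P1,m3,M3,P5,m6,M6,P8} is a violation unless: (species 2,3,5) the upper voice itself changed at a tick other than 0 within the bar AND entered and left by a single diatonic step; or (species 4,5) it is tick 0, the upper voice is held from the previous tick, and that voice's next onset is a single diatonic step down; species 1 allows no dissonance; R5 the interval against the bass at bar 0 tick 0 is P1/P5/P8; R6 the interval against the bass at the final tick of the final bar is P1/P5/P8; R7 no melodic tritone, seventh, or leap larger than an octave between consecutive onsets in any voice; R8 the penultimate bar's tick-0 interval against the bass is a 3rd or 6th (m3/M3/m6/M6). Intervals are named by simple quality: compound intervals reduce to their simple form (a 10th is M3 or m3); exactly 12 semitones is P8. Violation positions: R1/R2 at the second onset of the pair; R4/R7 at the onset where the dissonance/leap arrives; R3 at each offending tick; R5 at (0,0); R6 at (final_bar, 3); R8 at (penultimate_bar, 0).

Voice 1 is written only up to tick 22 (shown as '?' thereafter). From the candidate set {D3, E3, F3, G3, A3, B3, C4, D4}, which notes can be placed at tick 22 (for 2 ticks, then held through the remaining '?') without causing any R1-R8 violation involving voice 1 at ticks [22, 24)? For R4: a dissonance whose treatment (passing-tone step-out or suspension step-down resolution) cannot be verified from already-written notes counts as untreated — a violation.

D3: violates R7
E3: violates R4
F3: legal
G3: violates R4
A3: legal
B3: legal
C4: legal
D4: legal

{A3, B3, C4, D4, F3}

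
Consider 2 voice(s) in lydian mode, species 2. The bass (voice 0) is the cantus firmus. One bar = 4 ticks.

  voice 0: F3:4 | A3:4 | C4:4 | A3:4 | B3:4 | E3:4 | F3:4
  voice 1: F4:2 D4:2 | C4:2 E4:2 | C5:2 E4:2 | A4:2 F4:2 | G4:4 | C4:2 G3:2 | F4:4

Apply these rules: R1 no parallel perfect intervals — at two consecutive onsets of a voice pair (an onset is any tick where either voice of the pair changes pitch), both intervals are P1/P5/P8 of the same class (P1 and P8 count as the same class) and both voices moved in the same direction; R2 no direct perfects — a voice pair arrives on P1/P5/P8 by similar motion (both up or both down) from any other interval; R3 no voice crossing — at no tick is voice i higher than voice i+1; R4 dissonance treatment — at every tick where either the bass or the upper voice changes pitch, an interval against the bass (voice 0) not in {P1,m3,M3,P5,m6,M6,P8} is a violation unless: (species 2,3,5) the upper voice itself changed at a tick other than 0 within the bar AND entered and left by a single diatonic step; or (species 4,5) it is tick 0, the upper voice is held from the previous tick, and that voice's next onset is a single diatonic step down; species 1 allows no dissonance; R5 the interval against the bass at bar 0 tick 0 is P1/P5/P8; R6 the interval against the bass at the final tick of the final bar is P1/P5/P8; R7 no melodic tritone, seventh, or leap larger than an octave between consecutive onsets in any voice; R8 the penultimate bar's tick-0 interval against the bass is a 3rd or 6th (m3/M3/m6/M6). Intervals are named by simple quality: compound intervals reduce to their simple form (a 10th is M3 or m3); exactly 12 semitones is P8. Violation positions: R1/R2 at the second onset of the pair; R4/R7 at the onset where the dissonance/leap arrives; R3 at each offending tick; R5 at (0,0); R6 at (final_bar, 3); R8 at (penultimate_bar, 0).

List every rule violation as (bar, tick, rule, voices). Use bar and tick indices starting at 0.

bar 0: v0=F3 v1=F4 downbeat P8
bar 1: v0=A3 v1=C4 downbeat m3
bar 2: v0=C4 v1=C5 downbeat P8
bar 3: v0=A3 v1=A4 downbeat P8
bar 4: v0=B3 v1=G4 downbeat m6
bar 5: v0=E3 v1=C4 downbeat m6
bar 6: v0=F3 v1=F4 downbeat P8
  -> R2 @ bar 2 tick 0 v(0, 1): A3/E4 P5 -> C4/C5 P8 similar
  -> R2 @ bar 6 tick 0 v(0, 1): E3/G3 m3 -> F3/F4 P8 similar
  -> R7 @ bar 6 tick 0 v(1,): G3->F4 leap 10st

(2, 0, R2, (0, 1))
(6, 0, R2, (0, 1))
(6, 0, R7, (1,))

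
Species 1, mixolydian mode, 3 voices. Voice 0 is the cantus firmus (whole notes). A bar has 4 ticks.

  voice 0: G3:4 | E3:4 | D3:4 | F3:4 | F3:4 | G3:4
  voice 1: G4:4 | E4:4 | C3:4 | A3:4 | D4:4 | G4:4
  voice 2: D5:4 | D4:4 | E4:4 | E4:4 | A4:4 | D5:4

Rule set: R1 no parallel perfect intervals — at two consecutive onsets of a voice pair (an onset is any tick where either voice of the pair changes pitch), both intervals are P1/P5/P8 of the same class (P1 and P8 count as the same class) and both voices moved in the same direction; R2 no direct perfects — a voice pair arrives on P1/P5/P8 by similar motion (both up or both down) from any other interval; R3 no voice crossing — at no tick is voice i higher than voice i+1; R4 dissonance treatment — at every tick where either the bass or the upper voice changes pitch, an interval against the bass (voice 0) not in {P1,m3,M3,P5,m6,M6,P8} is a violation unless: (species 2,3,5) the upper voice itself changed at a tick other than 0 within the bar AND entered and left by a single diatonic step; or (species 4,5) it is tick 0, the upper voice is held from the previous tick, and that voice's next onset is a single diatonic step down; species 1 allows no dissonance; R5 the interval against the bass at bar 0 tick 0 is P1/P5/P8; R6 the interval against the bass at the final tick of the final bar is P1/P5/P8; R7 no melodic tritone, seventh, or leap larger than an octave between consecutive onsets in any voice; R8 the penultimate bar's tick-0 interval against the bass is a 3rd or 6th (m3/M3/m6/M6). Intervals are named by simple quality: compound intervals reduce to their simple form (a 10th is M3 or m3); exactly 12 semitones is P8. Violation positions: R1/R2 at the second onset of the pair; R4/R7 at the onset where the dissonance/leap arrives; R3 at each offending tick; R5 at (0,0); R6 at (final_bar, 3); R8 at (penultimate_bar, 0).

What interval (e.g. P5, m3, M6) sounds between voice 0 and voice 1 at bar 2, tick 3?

voice 0=D3 voice 1=C3 -> M2

M2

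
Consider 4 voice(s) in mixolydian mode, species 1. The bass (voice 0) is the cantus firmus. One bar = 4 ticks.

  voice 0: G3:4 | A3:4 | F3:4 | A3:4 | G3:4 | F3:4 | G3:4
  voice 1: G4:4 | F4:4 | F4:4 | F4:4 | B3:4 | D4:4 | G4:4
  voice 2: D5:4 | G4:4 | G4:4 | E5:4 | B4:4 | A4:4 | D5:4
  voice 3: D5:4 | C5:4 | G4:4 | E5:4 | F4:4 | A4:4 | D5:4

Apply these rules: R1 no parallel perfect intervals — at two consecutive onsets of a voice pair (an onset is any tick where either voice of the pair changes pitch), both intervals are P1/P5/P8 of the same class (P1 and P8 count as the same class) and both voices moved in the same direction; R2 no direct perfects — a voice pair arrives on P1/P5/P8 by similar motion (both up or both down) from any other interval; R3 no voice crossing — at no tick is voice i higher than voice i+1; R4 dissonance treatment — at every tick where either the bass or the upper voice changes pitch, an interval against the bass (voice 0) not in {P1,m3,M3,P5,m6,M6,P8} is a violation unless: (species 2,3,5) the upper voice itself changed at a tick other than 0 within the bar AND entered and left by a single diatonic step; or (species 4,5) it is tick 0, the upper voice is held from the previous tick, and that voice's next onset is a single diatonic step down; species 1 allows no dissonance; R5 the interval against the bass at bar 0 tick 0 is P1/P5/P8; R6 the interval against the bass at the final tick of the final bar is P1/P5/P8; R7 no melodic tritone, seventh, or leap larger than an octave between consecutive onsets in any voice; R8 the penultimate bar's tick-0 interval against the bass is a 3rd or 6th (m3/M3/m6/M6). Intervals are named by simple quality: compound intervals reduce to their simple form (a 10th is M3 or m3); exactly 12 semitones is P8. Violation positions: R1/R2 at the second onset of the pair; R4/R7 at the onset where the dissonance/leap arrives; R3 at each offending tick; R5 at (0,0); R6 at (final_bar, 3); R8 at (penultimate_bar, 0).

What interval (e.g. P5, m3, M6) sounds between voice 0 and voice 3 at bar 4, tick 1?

voice 0=G3 voice 3=F4 -> m7

m7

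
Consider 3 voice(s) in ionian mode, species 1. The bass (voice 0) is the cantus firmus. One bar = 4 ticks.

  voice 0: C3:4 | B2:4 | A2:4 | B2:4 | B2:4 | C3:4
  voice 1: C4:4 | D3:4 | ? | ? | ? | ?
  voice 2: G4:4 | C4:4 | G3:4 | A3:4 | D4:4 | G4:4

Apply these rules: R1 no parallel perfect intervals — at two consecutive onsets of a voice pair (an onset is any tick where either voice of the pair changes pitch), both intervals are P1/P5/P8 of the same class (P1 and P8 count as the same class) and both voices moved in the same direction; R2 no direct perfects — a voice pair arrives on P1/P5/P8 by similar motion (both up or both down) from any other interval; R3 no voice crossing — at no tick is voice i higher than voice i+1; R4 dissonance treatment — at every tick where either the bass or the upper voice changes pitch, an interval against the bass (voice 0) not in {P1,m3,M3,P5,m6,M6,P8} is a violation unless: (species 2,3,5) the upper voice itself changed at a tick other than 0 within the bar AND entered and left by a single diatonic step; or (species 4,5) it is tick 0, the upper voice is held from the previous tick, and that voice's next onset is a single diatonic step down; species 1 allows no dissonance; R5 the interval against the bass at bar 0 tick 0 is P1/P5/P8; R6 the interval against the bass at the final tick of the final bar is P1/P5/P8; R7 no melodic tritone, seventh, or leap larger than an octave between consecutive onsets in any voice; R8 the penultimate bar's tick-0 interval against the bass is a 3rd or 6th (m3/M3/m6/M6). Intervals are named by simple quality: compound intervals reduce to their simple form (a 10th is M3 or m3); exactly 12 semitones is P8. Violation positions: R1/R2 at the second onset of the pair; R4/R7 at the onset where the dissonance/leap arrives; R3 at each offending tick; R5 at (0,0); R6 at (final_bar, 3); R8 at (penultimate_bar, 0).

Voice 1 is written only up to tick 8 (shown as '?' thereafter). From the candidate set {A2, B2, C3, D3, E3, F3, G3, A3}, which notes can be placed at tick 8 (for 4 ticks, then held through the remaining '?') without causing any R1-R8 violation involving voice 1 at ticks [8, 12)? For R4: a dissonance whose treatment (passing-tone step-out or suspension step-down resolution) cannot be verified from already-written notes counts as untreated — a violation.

{E3, F3}

A2: violates R2
B2: violates R4
C3: violates R2
D3: violates R4
E3: legal
F3: legal
G3: violates R4
A3: violates R3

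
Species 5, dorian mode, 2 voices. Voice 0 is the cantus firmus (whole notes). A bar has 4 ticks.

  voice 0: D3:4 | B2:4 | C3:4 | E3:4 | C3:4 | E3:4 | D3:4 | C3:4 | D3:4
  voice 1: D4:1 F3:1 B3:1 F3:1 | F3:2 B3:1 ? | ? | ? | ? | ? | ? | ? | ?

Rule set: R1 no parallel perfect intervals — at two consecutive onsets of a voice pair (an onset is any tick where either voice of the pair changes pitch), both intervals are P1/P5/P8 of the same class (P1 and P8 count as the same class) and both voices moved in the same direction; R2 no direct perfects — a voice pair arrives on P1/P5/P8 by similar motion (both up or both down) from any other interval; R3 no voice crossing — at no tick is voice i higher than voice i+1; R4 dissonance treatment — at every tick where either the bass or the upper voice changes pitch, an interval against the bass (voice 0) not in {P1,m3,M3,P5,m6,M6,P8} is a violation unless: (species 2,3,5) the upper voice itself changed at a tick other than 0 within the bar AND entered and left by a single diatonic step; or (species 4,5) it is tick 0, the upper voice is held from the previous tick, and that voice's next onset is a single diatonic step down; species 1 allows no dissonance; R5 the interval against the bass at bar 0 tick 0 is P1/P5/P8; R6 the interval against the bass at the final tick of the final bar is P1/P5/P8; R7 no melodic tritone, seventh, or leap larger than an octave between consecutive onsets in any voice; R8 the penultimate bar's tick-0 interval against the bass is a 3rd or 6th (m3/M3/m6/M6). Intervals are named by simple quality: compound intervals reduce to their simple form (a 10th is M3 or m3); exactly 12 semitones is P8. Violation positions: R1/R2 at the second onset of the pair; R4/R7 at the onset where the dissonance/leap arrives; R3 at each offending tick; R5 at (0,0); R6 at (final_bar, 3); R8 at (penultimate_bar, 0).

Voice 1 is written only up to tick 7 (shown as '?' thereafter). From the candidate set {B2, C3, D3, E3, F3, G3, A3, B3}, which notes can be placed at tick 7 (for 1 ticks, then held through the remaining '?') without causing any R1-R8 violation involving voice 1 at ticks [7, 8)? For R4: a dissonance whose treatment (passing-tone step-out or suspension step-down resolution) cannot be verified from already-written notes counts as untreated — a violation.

{B2, B3, D3, G3}

B2: legal
C3: violates R4,R7
D3: legal
E3: violates R4
F3: violates R4,R7
G3: legal
A3: violates R4
B3: legal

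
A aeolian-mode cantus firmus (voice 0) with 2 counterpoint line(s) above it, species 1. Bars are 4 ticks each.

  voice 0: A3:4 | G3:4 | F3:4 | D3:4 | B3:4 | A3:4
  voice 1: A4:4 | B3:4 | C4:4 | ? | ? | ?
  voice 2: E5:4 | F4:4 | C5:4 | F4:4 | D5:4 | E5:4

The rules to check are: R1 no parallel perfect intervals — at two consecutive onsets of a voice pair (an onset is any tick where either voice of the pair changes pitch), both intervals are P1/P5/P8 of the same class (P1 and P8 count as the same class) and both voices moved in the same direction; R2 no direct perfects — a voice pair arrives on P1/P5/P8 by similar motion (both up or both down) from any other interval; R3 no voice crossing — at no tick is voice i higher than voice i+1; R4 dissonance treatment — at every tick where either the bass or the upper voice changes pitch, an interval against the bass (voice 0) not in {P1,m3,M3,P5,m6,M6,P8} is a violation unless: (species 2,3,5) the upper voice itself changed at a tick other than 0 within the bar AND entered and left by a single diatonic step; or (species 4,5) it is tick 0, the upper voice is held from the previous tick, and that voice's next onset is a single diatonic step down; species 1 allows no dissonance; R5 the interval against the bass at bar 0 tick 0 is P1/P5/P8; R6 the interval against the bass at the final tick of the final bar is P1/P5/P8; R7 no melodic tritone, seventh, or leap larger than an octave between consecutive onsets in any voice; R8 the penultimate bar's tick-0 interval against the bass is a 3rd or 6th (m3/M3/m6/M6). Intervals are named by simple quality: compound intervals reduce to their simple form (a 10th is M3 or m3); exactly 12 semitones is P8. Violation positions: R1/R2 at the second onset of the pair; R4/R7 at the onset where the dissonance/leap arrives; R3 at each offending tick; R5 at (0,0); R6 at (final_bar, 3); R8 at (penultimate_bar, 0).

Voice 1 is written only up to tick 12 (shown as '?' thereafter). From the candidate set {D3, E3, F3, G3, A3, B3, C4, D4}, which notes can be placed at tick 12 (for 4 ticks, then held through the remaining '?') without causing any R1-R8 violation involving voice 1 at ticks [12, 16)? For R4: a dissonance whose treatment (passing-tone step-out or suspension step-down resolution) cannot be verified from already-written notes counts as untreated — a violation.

D3: violates R2,R7
E3: violates R4
F3: violates R1
G3: violates R4
A3: violates R1
B3: legal
C4: violates R4
D4: legal

{B3, D4}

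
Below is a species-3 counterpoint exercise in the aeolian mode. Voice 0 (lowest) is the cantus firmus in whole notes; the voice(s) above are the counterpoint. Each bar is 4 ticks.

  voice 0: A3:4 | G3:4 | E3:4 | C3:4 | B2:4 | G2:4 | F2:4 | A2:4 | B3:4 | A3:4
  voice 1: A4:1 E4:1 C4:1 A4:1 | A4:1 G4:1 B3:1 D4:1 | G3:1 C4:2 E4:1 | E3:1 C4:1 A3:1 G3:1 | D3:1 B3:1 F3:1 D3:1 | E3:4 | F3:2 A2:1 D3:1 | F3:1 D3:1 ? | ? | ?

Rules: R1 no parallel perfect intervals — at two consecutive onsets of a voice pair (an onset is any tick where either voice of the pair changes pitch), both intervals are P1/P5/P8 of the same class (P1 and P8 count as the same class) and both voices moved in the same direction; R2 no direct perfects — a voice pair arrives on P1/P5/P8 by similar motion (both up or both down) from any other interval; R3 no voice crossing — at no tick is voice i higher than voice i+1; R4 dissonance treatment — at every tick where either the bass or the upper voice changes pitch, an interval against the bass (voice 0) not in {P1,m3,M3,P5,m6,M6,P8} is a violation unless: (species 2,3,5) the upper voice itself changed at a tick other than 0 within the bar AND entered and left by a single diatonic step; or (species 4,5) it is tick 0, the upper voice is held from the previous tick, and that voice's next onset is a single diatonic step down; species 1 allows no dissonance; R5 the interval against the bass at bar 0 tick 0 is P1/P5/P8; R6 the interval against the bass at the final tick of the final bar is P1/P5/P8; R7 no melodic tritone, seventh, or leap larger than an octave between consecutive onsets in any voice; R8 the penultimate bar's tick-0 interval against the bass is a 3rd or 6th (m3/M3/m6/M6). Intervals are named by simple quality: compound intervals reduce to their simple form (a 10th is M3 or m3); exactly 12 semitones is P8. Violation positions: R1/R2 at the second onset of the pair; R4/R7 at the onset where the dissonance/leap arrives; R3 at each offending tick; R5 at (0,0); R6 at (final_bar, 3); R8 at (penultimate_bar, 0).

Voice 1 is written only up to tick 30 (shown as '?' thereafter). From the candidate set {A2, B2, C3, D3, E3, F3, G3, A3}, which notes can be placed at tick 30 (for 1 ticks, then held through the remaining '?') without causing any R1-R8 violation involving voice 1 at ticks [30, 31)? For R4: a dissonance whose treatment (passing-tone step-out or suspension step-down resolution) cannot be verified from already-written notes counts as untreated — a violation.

{A2, A3, C3, D3, E3, F3}

A2: legal
B2: violates R4
C3: legal
D3: legal
E3: legal
F3: legal
G3: violates R4
A3: legal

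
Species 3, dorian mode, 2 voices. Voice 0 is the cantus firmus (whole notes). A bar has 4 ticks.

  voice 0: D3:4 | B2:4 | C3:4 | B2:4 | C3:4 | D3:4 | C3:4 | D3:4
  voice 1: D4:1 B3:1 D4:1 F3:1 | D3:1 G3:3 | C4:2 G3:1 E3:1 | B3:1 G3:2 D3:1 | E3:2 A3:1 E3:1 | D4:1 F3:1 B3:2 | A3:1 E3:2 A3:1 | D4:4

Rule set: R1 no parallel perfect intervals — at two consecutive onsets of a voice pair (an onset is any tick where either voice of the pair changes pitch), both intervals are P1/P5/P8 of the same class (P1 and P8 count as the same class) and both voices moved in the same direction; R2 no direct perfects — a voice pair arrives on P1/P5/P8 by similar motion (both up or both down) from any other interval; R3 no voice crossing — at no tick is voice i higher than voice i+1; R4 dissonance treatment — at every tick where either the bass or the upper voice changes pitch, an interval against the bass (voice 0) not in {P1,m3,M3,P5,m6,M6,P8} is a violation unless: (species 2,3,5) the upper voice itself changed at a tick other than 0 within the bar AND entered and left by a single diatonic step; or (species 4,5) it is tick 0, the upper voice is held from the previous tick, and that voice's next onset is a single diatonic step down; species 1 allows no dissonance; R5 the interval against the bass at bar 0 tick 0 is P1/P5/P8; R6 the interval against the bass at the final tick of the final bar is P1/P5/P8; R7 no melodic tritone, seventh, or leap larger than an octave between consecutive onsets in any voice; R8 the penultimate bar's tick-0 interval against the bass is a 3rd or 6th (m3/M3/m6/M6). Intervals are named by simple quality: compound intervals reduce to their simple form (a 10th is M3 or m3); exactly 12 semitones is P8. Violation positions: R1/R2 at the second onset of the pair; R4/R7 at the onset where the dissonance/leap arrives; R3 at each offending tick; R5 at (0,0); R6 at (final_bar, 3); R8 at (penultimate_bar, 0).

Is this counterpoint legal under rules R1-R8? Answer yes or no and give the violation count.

bar 0: v0=D3 v1=D4 (P8)
bar 1: v0=B2 v1=D3 (m3)
bar 2: v0=C3 v1=C4 (P8)
bar 3: v0=B2 v1=B3 (P8)
bar 4: v0=C3 v1=E3 (M3)
bar 5: v0=D3 v1=D4 (P8)
bar 6: v0=C3 v1=A3 (M6)
bar 7: v0=D3 v1=D4 (P8)
  R2 @ bar2.0: B2/G3 m6 -> C3/C4 P8 similar
  R2 @ bar5.0: C3/E3 M3 -> D3/D4 P8 similar
  R7 @ bar5.0: E3->D4 leap 10st
  R7 @ bar5.2: F3->B3 leap 6st
  R2 @ bar7.0: C3/A3 M6 -> D3/D4 P8 similar

No (5 violations)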